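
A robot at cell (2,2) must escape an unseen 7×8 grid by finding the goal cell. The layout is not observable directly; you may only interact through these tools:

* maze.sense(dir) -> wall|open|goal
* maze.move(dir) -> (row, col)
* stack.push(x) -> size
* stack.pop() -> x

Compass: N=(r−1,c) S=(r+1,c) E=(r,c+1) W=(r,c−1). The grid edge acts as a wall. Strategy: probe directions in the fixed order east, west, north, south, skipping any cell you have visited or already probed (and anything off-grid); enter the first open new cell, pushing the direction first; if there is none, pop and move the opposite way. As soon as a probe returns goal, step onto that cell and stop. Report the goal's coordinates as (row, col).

Do: maze.sense[dir→east]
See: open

Do: stack.push[x→east]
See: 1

Do: maze.move[dir→east]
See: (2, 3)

Do: maze.sense[dir→east]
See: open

Do: stack.push[x→east]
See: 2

Do: maze.move[dir→east]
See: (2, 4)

Do: maze.sense[dir→east]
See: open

Do: stack.push[x→east]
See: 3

Do: maze.move[dir→east]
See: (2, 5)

Do: maze.sense[dir→east]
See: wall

Do: maze.sense[dir→north]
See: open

Do: stack.push[x→north]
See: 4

Do: maze.move[dir→north]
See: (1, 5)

Do: maze.sense[dir→east]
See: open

Do: stack.push[x→east]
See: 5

Do: maze.move[dir→east]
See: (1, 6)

Do: maze.sense[dir→east]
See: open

Do: stack.push[x→east]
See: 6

Do: maze.move[dir→east]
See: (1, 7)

Do: maze.sense[dir→north]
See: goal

Do: maze.move[dir→north]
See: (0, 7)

Answer: (0, 7)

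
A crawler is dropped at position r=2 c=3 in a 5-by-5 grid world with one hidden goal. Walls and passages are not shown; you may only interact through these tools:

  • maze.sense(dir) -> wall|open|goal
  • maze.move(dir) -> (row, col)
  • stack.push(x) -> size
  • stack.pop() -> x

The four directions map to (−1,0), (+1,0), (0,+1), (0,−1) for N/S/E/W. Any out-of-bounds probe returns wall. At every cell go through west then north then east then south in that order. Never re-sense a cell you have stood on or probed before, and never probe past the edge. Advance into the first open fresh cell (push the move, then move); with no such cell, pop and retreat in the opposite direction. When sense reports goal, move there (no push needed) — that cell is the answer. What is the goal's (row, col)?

I call maze.sense(dir→west), and see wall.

Next I call maze.sense(dir→north), : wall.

Invoking maze.sense(dir→east), and observe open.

Next I call stack.push(x→east), yielding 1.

I run maze.move(dir→east), : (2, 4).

I run maze.sense(dir→north), : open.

Now I run stack.push(x→north), → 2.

I try maze.move(dir→north), which returns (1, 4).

Using maze.sense(dir→north), giving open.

Using stack.push(x→north), which returns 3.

Invoking maze.move(dir→north), : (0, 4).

Next I call maze.sense(dir→west), and observe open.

Now I run stack.push(x→west), and observe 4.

I try maze.move(dir→west), which returns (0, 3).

Calling maze.sense(dir→west), giving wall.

I use stack.pop(), : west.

I run maze.move(dir→east), → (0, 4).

I call stack.pop(), → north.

Calling maze.move(dir→south), yielding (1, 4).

Invoking stack.pop, which returns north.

Next I call maze.move(dir→south), and get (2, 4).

I call maze.sense(dir→south), which returns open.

Invoking stack.push(x→south), — result: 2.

I try maze.move(dir→south), yielding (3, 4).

I use maze.sense(dir→west), → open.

I try stack.push(x→west), and observe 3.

I use maze.move(dir→west), — result: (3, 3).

Now I run maze.sense(dir→west), and observe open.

I call stack.push(x→west), and get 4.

Then maze.move(dir→west), yielding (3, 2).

I use maze.sense(dir→west), : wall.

Now I run maze.sense(dir→south), and get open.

I invoke stack.push(x→south), giving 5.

Then maze.move(dir→south), and see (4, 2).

Calling maze.sense(dir→west), → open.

I try stack.push(x→west), and get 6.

Calling maze.move(dir→west), : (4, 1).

I try maze.sense(dir→west), yielding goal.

I try maze.move(dir→west), → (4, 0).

Answer: (4, 0)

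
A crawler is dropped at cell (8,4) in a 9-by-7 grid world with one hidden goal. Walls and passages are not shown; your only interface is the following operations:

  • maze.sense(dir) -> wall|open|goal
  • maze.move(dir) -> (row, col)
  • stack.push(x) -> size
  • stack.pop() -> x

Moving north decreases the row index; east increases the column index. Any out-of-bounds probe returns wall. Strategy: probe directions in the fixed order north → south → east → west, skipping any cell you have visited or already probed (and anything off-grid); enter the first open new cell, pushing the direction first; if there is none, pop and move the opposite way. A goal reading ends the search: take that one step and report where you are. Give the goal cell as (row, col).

> maze.sense north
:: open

> stack.push north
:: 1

> maze.move north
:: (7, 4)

> maze.sense north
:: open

> stack.push north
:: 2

> maze.move north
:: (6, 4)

> maze.sense north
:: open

> stack.push north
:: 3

> maze.move north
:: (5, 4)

> maze.sense north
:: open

> stack.push north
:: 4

> maze.move north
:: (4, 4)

> maze.sense north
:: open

> stack.push north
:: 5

> maze.move north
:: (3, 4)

> maze.sense north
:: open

> stack.push north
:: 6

> maze.move north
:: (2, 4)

> maze.sense north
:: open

> stack.push north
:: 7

> maze.move north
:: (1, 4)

> maze.sense north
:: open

> stack.push north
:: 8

> maze.move north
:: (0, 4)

> maze.sense east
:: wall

> maze.sense west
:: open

> stack.push west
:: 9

> maze.move west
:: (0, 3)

> maze.sense south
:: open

> stack.push south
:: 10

> maze.move south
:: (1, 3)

> maze.sense south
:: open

> stack.push south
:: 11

> maze.move south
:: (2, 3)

> maze.sense south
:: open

> stack.push south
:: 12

> maze.move south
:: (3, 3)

> maze.sense south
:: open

> stack.push south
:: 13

> maze.move south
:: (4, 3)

> maze.sense south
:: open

> stack.push south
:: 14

> maze.move south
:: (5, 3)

> maze.sense south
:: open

> stack.push south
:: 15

> maze.move south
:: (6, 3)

> maze.sense south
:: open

> stack.push south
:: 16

> maze.move south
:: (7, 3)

> maze.sense south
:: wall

> maze.sense west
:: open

> stack.push west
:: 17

> maze.move west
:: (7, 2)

> maze.sense north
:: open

> stack.push north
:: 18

> maze.move north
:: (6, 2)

> maze.sense north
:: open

> stack.push north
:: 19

> maze.move north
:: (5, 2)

> maze.sense north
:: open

> stack.push north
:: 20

> maze.move north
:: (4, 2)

> maze.sense north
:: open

> stack.push north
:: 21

> maze.move north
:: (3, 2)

> maze.sense north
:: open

> stack.push north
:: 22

> maze.move north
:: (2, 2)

> maze.sense north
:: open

> stack.push north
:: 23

> maze.move north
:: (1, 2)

> maze.sense north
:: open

> stack.push north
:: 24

> maze.move north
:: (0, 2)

> maze.sense west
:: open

> stack.push west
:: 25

> maze.move west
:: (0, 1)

> maze.sense south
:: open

> stack.push south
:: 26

> maze.move south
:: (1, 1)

> maze.sense south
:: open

> stack.push south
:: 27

> maze.move south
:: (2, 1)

> maze.sense south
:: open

> stack.push south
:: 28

> maze.move south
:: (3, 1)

> maze.sense south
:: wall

> maze.sense west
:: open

> stack.push west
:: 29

> maze.move west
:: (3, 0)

> maze.sense north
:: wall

> maze.sense south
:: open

> stack.push south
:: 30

> maze.move south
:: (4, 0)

> maze.sense south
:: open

> stack.push south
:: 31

> maze.move south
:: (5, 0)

> maze.sense south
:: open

> stack.push south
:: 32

> maze.move south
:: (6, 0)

> maze.sense south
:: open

> stack.push south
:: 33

> maze.move south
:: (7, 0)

> maze.sense south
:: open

> stack.push south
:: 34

> maze.move south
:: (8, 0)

> maze.sense east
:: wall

> stack.pop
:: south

> maze.move north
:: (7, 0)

> maze.sense east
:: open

> stack.push east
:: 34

> maze.move east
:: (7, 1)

> maze.sense north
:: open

> stack.push north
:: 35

> maze.move north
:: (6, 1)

> maze.sense north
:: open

> stack.push north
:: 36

> maze.move north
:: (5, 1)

> stack.pop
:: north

> maze.move south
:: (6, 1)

> stack.pop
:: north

> maze.move south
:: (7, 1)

> stack.pop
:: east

> maze.move west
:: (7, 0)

> stack.pop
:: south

> maze.move north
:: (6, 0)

> stack.pop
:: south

> maze.move north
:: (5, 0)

> stack.pop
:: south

> maze.move north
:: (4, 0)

> stack.pop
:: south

> maze.move north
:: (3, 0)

> stack.pop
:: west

> maze.move east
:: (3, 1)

> stack.pop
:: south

> maze.move north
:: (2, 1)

> stack.pop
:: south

> maze.move north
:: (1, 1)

> maze.sense west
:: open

> stack.push west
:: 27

> maze.move west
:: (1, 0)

> maze.sense north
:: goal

> maze.move north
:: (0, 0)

Answer: (0, 0)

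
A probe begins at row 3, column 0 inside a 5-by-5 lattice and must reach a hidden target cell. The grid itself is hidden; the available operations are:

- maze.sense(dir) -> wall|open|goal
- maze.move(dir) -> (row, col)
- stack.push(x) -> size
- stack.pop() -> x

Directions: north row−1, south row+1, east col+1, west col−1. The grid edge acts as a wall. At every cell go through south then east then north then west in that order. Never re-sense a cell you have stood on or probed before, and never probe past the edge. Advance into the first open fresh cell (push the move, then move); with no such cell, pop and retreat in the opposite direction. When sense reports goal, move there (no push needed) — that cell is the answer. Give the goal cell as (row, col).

Calling sense on dir='south', giving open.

I try push on x='south', — result: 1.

Using move on dir='south', giving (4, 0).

I run sense on dir='east', — result: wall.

I call pop, giving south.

I try move on dir='north', — result: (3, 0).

I use sense on dir='east', and get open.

I try push on x='east', — result: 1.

I run move on dir='east', which returns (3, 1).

Now I run sense on dir='east', and get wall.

I invoke sense on dir='north', yielding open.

I call push on x='north', → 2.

Now I run move on dir='north', → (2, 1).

Then sense on dir='east', — result: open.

Then push on x='east', : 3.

Next I call move on dir='east', and observe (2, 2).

Next I call sense on dir='east', — result: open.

Next I call push on x='east', and observe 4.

Invoking move on dir='east', and see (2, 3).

I run sense on dir='south', and get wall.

Calling sense on dir='east', — result: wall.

I invoke sense on dir='north', yielding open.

Invoking push on x='north', yielding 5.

I invoke move on dir='north', : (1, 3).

I try sense on dir='east', and see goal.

I run move on dir='east', giving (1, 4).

Answer: (1, 4)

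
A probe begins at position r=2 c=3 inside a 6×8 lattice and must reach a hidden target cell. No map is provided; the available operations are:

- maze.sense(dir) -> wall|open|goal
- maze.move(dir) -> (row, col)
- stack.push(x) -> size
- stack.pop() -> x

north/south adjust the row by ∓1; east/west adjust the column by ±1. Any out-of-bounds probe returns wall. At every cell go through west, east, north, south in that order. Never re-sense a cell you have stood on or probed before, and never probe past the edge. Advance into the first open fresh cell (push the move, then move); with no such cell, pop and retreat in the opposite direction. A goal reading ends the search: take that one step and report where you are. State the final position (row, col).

> sense west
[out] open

> push west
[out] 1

> move west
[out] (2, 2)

> sense west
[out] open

> push west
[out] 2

> move west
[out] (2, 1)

> sense west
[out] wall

> sense north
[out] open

> push north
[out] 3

> move north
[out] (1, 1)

> sense west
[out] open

> push west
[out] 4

> move west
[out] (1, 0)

> sense north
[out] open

> push north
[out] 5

> move north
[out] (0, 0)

> sense east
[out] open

> push east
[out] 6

> move east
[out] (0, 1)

> sense east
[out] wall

> pop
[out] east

> move west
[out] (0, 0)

> pop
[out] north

> move south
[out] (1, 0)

> pop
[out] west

> move east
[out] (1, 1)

> sense east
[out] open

> push east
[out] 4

> move east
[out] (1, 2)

> sense east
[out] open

> push east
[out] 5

> move east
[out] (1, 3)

> sense east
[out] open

> push east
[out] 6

> move east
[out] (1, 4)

> sense east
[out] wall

> sense north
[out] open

> push north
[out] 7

> move north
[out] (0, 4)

> sense west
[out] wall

> sense east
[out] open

> push east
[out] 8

> move east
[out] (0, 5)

> sense east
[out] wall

> pop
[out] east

> move west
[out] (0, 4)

> pop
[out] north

> move south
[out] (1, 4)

> sense south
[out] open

> push south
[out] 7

> move south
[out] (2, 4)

> sense east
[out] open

> push east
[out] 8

> move east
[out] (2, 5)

> sense east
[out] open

> push east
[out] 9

> move east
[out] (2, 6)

> sense east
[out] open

> push east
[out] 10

> move east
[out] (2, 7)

> sense north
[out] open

> push north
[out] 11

> move north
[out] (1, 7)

> sense west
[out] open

> push west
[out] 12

> move west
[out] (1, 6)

> pop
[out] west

> move east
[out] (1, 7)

> sense north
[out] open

> push north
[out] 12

> move north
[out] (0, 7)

> pop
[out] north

> move south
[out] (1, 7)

> pop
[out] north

> move south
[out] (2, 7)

> sense south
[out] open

> push south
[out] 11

> move south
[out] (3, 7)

> sense west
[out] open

> push west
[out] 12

> move west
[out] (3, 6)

> sense west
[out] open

> push west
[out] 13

> move west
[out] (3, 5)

> sense west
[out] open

> push west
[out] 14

> move west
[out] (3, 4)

> sense west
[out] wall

> sense south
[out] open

> push south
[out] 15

> move south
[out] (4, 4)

> sense west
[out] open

> push west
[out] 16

> move west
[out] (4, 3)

> sense west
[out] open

> push west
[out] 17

> move west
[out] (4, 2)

> sense west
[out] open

> push west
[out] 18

> move west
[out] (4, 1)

> sense west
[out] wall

> sense north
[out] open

> push north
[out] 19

> move north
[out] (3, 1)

> sense west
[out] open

> push west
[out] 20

> move west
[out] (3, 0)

> pop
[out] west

> move east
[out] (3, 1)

> sense east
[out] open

> push east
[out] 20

> move east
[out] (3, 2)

> pop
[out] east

> move west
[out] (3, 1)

> pop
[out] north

> move south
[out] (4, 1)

> sense south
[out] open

> push south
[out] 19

> move south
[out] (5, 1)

> sense west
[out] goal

> move west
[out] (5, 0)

Answer: (5, 0)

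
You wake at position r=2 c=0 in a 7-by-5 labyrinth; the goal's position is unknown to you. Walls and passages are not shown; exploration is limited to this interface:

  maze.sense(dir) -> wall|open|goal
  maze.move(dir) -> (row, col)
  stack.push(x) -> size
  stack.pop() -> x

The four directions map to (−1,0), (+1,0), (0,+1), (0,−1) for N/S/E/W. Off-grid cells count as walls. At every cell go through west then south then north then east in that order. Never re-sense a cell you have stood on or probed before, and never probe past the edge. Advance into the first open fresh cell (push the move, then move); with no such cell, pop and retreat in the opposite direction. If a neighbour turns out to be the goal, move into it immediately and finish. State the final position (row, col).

Invoking maze.sense(dir: south), — result: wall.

Using maze.sense(dir: north), giving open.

Invoking stack.push(x: north), and observe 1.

I call maze.move(dir: north), and get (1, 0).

I run maze.sense(dir: north), and see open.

I call stack.push(x: north), and see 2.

I invoke maze.move(dir: north), — result: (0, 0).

Using maze.sense(dir: east), giving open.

I try stack.push(x: east), — result: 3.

Now I run maze.move(dir: east), and see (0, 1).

Next I call maze.sense(dir: south), and get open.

I invoke stack.push(x: south), giving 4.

I call maze.move(dir: south), which returns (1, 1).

Using maze.sense(dir: south), which returns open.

Now I run stack.push(x: south), : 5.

Next I call maze.move(dir: south), : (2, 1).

Then maze.sense(dir: south), and observe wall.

I run maze.sense(dir: east), : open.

I try stack.push(x: east), — result: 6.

Invoking maze.move(dir: east), and see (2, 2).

I use maze.sense(dir: south), : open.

Using stack.push(x: south), and get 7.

Using maze.move(dir: south), yielding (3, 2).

Then maze.sense(dir: south), : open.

I run stack.push(x: south), and get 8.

I invoke maze.move(dir: south), → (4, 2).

Invoking maze.sense(dir: west), yielding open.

I run stack.push(x: west), yielding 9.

Next I call maze.move(dir: west), giving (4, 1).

I invoke maze.sense(dir: west), → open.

I invoke stack.push(x: west), giving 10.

I invoke maze.move(dir: west), — result: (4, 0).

Using maze.sense(dir: south), giving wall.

Then stack.pop(), — result: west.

Next I call maze.move(dir: east), — result: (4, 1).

I try maze.sense(dir: south), — result: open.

I call stack.push(x: south), yielding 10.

Now I run maze.move(dir: south), and see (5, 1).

Invoking maze.sense(dir: south), — result: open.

Calling stack.push(x: south), — result: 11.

I invoke maze.move(dir: south), and get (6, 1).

I use maze.sense(dir: west), and observe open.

Invoking stack.push(x: west), giving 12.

I call maze.move(dir: west), giving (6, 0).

Using stack.pop(), and get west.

Calling maze.move(dir: east), and observe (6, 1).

I invoke maze.sense(dir: east), — result: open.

I run stack.push(x: east), → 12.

Now I run maze.move(dir: east), — result: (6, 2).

Calling maze.sense(dir: north), and get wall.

Next I call maze.sense(dir: east), giving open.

I try stack.push(x: east), and get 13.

Then maze.move(dir: east), → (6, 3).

Next I call maze.sense(dir: north), yielding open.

Next I call stack.push(x: north), and get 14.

Next I call maze.move(dir: north), and observe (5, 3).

I try maze.sense(dir: north), giving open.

I invoke stack.push(x: north), → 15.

I invoke maze.move(dir: north), and observe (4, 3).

I run maze.sense(dir: north), and get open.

I call stack.push(x: north), → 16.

Calling maze.move(dir: north), and observe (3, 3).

Calling maze.sense(dir: north), and observe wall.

I call maze.sense(dir: east), giving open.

I call stack.push(x: east), giving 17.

I run maze.move(dir: east), — result: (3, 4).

Now I run maze.sense(dir: south), — result: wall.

I run maze.sense(dir: north), and see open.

I invoke stack.push(x: north), giving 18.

Next I call maze.move(dir: north), and get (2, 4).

Invoking maze.sense(dir: north), → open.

I use stack.push(x: north), giving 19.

Calling maze.move(dir: north), : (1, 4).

Now I run maze.sense(dir: west), giving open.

Now I run stack.push(x: west), which returns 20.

Invoking maze.move(dir: west), → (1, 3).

Using maze.sense(dir: west), — result: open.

I call stack.push(x: west), and observe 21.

I call maze.move(dir: west), and see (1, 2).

Now I run maze.sense(dir: north), and observe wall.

Invoking stack.pop, giving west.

Then maze.move(dir: east), and see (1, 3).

Using maze.sense(dir: north), yielding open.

Calling stack.push(x: north), yielding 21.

Invoking maze.move(dir: north), — result: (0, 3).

Invoking maze.sense(dir: east), which returns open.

I try stack.push(x: east), and see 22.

Then maze.move(dir: east), which returns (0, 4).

Next I call stack.pop, yielding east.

Next I call maze.move(dir: west), giving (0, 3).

Using stack.pop, → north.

Then maze.move(dir: south), which returns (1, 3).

Then stack.pop(), and get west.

Using maze.move(dir: east), and get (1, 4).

Invoking stack.pop(), which returns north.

Calling maze.move(dir: south), — result: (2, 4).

I use stack.pop, and see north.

I use maze.move(dir: south), → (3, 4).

I run stack.pop, → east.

Next I call maze.move(dir: west), — result: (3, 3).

Next I call stack.pop(), yielding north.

Calling maze.move(dir: south), and get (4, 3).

I call stack.pop(), → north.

I invoke maze.move(dir: south), giving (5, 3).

Next I call maze.sense(dir: east), which returns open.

I use stack.push(x: east), and get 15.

I use maze.move(dir: east), → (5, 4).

Now I run maze.sense(dir: south), and get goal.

I run maze.move(dir: south), → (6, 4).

Answer: (6, 4)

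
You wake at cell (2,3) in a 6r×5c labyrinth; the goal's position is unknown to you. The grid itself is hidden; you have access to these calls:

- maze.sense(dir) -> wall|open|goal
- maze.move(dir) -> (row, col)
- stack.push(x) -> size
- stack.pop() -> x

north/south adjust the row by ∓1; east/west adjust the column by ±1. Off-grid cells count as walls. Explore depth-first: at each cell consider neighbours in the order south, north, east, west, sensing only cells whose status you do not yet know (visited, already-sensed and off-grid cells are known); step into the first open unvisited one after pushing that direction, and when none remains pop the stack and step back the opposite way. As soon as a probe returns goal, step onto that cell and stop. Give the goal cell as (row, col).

~$ maze.sense dir=south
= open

~$ stack.push x=south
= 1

~$ maze.move dir=south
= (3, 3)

~$ maze.sense dir=south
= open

~$ stack.push x=south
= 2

~$ maze.move dir=south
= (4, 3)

~$ maze.sense dir=south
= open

~$ stack.push x=south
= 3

~$ maze.move dir=south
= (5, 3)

~$ maze.sense dir=east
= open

~$ stack.push x=east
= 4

~$ maze.move dir=east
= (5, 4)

~$ maze.sense dir=north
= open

~$ stack.push x=north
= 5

~$ maze.move dir=north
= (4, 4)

~$ maze.sense dir=north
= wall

~$ stack.pop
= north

~$ maze.move dir=south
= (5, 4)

~$ stack.pop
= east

~$ maze.move dir=west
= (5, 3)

~$ maze.sense dir=west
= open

~$ stack.push x=west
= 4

~$ maze.move dir=west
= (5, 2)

~$ maze.sense dir=north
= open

~$ stack.push x=north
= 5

~$ maze.move dir=north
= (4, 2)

~$ maze.sense dir=north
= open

~$ stack.push x=north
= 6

~$ maze.move dir=north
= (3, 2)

~$ maze.sense dir=north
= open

~$ stack.push x=north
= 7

~$ maze.move dir=north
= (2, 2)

~$ maze.sense dir=north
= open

~$ stack.push x=north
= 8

~$ maze.move dir=north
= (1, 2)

~$ maze.sense dir=north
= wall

~$ maze.sense dir=east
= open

~$ stack.push x=east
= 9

~$ maze.move dir=east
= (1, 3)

~$ maze.sense dir=north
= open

~$ stack.push x=north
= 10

~$ maze.move dir=north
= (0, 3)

~$ maze.sense dir=east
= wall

~$ stack.pop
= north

~$ maze.move dir=south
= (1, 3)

~$ maze.sense dir=east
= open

~$ stack.push x=east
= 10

~$ maze.move dir=east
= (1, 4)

~$ maze.sense dir=south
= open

~$ stack.push x=south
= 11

~$ maze.move dir=south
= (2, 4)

~$ stack.pop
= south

~$ maze.move dir=north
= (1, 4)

~$ stack.pop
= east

~$ maze.move dir=west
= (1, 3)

~$ stack.pop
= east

~$ maze.move dir=west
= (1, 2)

~$ maze.sense dir=west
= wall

~$ stack.pop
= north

~$ maze.move dir=south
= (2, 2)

~$ maze.sense dir=west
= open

~$ stack.push x=west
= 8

~$ maze.move dir=west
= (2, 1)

~$ maze.sense dir=south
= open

~$ stack.push x=south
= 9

~$ maze.move dir=south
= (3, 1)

~$ maze.sense dir=south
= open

~$ stack.push x=south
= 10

~$ maze.move dir=south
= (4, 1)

~$ maze.sense dir=south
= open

~$ stack.push x=south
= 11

~$ maze.move dir=south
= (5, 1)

~$ maze.sense dir=west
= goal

~$ maze.move dir=west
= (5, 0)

Answer: (5, 0)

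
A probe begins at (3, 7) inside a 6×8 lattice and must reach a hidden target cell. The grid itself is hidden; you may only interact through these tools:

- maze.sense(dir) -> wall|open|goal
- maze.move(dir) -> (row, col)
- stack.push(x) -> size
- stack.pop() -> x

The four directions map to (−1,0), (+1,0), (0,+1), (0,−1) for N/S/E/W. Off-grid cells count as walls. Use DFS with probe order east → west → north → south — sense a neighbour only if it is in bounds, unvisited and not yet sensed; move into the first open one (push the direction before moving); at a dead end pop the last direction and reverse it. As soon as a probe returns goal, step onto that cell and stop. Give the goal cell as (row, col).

==> maze.sense(dir→west)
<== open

==> stack.push(x→west)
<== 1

==> maze.move(dir→west)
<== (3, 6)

==> maze.sense(dir→west)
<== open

==> stack.push(x→west)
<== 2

==> maze.move(dir→west)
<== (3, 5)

==> maze.sense(dir→west)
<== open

==> stack.push(x→west)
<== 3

==> maze.move(dir→west)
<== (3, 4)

==> maze.sense(dir→west)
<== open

==> stack.push(x→west)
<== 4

==> maze.move(dir→west)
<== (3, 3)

==> maze.sense(dir→west)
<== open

==> stack.push(x→west)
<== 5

==> maze.move(dir→west)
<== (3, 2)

==> maze.sense(dir→west)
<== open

==> stack.push(x→west)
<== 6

==> maze.move(dir→west)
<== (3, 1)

==> maze.sense(dir→west)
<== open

==> stack.push(x→west)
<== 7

==> maze.move(dir→west)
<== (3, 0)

==> maze.sense(dir→north)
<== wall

==> maze.sense(dir→south)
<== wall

==> stack.pop()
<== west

==> maze.move(dir→east)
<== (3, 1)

==> maze.sense(dir→north)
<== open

==> stack.push(x→north)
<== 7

==> maze.move(dir→north)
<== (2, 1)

==> maze.sense(dir→east)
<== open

==> stack.push(x→east)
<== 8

==> maze.move(dir→east)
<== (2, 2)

==> maze.sense(dir→east)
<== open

==> stack.push(x→east)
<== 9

==> maze.move(dir→east)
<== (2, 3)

==> maze.sense(dir→east)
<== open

==> stack.push(x→east)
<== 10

==> maze.move(dir→east)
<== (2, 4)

==> maze.sense(dir→east)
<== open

==> stack.push(x→east)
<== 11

==> maze.move(dir→east)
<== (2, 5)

==> maze.sense(dir→east)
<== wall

==> maze.sense(dir→north)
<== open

==> stack.push(x→north)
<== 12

==> maze.move(dir→north)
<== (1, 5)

==> maze.sense(dir→east)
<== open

==> stack.push(x→east)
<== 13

==> maze.move(dir→east)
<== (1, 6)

==> maze.sense(dir→east)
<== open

==> stack.push(x→east)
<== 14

==> maze.move(dir→east)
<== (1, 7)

==> maze.sense(dir→north)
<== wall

==> maze.sense(dir→south)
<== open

==> stack.push(x→south)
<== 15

==> maze.move(dir→south)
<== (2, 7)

==> stack.pop()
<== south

==> maze.move(dir→north)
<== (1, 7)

==> stack.pop()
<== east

==> maze.move(dir→west)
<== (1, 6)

==> maze.sense(dir→north)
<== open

==> stack.push(x→north)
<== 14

==> maze.move(dir→north)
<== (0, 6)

==> maze.sense(dir→west)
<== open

==> stack.push(x→west)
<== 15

==> maze.move(dir→west)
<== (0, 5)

==> maze.sense(dir→west)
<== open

==> stack.push(x→west)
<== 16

==> maze.move(dir→west)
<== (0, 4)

==> maze.sense(dir→west)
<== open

==> stack.push(x→west)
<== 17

==> maze.move(dir→west)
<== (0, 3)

==> maze.sense(dir→west)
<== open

==> stack.push(x→west)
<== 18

==> maze.move(dir→west)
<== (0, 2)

==> maze.sense(dir→west)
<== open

==> stack.push(x→west)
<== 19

==> maze.move(dir→west)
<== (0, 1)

==> maze.sense(dir→west)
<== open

==> stack.push(x→west)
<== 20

==> maze.move(dir→west)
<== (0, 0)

==> maze.sense(dir→south)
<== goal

==> maze.move(dir→south)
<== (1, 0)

Answer: (1, 0)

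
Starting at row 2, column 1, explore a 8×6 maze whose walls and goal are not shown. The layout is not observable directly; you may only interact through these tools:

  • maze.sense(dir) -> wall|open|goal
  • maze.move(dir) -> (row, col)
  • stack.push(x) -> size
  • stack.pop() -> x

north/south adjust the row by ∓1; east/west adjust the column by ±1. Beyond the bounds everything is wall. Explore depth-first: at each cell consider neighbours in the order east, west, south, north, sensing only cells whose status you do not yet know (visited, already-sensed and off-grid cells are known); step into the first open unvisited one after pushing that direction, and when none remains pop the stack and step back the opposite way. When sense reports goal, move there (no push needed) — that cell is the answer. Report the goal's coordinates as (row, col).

! sense(dir→east) : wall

! sense(dir→west) : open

! push(x→west) : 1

! move(dir→west) : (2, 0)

! sense(dir→south) : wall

! sense(dir→north) : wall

! pop() : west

! move(dir→east) : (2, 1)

! sense(dir→south) : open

! push(x→south) : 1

! move(dir→south) : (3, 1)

! sense(dir→east) : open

! push(x→east) : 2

! move(dir→east) : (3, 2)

! sense(dir→east) : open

! push(x→east) : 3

! move(dir→east) : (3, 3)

! sense(dir→east) : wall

! sense(dir→south) : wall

! sense(dir→north) : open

! push(x→north) : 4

! move(dir→north) : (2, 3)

! sense(dir→east) : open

! push(x→east) : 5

! move(dir→east) : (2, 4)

! sense(dir→east) : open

! push(x→east) : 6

! move(dir→east) : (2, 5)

! sense(dir→south) : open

! push(x→south) : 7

! move(dir→south) : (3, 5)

! sense(dir→south) : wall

! pop() : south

! move(dir→north) : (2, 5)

! sense(dir→north) : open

! push(x→north) : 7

! move(dir→north) : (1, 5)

! sense(dir→west) : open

! push(x→west) : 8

! move(dir→west) : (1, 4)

! sense(dir→west) : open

! push(x→west) : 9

! move(dir→west) : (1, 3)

! sense(dir→west) : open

! push(x→west) : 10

! move(dir→west) : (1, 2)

! sense(dir→west) : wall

! sense(dir→north) : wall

! pop() : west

! move(dir→east) : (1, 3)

! sense(dir→north) : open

! push(x→north) : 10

! move(dir→north) : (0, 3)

! sense(dir→east) : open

! push(x→east) : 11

! move(dir→east) : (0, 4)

! sense(dir→east) : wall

! pop() : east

! move(dir→west) : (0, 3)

! pop() : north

! move(dir→south) : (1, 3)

! pop() : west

! move(dir→east) : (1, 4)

! pop() : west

! move(dir→east) : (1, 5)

! pop() : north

! move(dir→south) : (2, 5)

! pop() : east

! move(dir→west) : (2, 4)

! pop() : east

! move(dir→west) : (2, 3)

! pop() : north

! move(dir→south) : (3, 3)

! pop() : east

! move(dir→west) : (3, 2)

! sense(dir→south) : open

! push(x→south) : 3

! move(dir→south) : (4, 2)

! sense(dir→west) : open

! push(x→west) : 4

! move(dir→west) : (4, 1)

! sense(dir→west) : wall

! sense(dir→south) : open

! push(x→south) : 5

! move(dir→south) : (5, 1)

! sense(dir→east) : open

! push(x→east) : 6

! move(dir→east) : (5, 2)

! sense(dir→east) : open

! push(x→east) : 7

! move(dir→east) : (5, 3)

! sense(dir→east) : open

! push(x→east) : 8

! move(dir→east) : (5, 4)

! sense(dir→east) : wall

! sense(dir→south) : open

! push(x→south) : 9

! move(dir→south) : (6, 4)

! sense(dir→east) : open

! push(x→east) : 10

! move(dir→east) : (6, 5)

! sense(dir→south) : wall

! pop() : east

! move(dir→west) : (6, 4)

! sense(dir→west) : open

! push(x→west) : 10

! move(dir→west) : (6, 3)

! sense(dir→west) : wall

! sense(dir→south) : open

! push(x→south) : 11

! move(dir→south) : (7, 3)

! sense(dir→east) : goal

! move(dir→east) : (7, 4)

Answer: (7, 4)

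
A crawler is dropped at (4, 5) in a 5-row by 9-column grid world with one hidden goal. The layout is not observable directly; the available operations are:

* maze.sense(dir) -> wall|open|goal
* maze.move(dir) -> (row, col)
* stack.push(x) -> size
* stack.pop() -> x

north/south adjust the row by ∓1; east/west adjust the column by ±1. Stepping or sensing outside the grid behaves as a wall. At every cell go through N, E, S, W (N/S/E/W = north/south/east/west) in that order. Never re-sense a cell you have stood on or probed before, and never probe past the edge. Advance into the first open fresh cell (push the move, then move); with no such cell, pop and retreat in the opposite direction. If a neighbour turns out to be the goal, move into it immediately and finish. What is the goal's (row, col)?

# sense(north) : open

# push(north) : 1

# move(north) : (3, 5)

# sense(north) : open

# push(north) : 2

# move(north) : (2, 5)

# sense(north) : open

# push(north) : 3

# move(north) : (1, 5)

# sense(north) : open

# push(north) : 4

# move(north) : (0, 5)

# sense(east) : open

# push(east) : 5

# move(east) : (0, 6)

# sense(east) : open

# push(east) : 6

# move(east) : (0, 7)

# sense(east) : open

# push(east) : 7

# move(east) : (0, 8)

# sense(south) : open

# push(south) : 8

# move(south) : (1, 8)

# sense(south) : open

# push(south) : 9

# move(south) : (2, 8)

# sense(south) : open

# push(south) : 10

# move(south) : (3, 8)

# sense(south) : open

# push(south) : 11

# move(south) : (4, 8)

# sense(west) : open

# push(west) : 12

# move(west) : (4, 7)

# sense(north) : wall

# sense(west) : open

# push(west) : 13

# move(west) : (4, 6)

# sense(north) : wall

# pop() : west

# move(east) : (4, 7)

# pop() : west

# move(east) : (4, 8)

# pop() : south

# move(north) : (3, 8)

# pop() : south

# move(north) : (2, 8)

# sense(west) : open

# push(west) : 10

# move(west) : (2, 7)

# sense(north) : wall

# sense(west) : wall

# pop() : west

# move(east) : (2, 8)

# pop() : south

# move(north) : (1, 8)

# pop() : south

# move(north) : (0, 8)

# pop() : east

# move(west) : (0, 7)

# pop() : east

# move(west) : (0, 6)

# sense(south) : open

# push(south) : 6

# move(south) : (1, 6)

# pop() : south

# move(north) : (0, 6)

# pop() : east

# move(west) : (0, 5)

# sense(west) : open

# push(west) : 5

# move(west) : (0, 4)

# sense(south) : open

# push(south) : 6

# move(south) : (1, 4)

# sense(south) : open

# push(south) : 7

# move(south) : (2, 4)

# sense(south) : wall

# sense(west) : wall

# pop() : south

# move(north) : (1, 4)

# sense(west) : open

# push(west) : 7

# move(west) : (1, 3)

# sense(north) : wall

# sense(west) : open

# push(west) : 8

# move(west) : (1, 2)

# sense(north) : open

# push(north) : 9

# move(north) : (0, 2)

# sense(west) : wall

# pop() : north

# move(south) : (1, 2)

# sense(south) : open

# push(south) : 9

# move(south) : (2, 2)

# sense(south) : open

# push(south) : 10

# move(south) : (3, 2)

# sense(east) : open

# push(east) : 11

# move(east) : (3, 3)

# sense(south) : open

# push(south) : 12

# move(south) : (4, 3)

# sense(east) : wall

# sense(west) : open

# push(west) : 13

# move(west) : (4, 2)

# sense(west) : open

# push(west) : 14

# move(west) : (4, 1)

# sense(north) : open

# push(north) : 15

# move(north) : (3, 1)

# sense(north) : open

# push(north) : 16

# move(north) : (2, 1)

# sense(north) : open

# push(north) : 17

# move(north) : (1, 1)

# sense(west) : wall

# pop() : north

# move(south) : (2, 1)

# sense(west) : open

# push(west) : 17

# move(west) : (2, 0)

# sense(south) : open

# push(south) : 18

# move(south) : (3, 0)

# sense(south) : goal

# move(south) : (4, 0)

Answer: (4, 0)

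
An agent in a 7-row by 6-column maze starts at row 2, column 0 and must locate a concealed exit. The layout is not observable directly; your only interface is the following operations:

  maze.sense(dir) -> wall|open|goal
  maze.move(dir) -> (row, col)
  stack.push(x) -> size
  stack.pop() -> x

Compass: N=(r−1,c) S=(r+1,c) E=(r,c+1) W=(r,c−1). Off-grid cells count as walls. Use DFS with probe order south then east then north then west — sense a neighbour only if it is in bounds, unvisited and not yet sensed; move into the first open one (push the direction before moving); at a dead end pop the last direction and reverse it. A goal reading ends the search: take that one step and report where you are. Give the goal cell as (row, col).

Do: maze.sense[dir: south]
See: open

Do: stack.push[x: south]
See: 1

Do: maze.move[dir: south]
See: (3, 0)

Do: maze.sense[dir: south]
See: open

Do: stack.push[x: south]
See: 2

Do: maze.move[dir: south]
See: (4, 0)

Do: maze.sense[dir: south]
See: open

Do: stack.push[x: south]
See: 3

Do: maze.move[dir: south]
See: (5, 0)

Do: maze.sense[dir: south]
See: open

Do: stack.push[x: south]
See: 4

Do: maze.move[dir: south]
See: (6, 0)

Do: maze.sense[dir: east]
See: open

Do: stack.push[x: east]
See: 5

Do: maze.move[dir: east]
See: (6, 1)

Do: maze.sense[dir: east]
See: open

Do: stack.push[x: east]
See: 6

Do: maze.move[dir: east]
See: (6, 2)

Do: maze.sense[dir: east]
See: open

Do: stack.push[x: east]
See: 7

Do: maze.move[dir: east]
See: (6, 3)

Do: maze.sense[dir: east]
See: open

Do: stack.push[x: east]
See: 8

Do: maze.move[dir: east]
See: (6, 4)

Do: maze.sense[dir: east]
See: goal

Do: maze.move[dir: east]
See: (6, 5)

Answer: (6, 5)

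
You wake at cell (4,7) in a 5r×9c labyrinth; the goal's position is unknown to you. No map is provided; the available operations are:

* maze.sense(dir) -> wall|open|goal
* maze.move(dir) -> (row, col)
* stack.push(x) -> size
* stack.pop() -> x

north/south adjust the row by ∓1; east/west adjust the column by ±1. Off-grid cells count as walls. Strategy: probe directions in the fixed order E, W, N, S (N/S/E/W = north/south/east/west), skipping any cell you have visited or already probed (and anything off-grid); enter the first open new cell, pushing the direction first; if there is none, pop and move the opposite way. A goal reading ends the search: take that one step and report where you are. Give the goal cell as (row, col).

>>> sense dir=east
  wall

>>> sense dir=west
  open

>>> push x=west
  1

>>> move dir=west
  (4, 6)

>>> sense dir=west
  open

>>> push x=west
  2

>>> move dir=west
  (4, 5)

>>> sense dir=west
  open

>>> push x=west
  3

>>> move dir=west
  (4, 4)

>>> sense dir=west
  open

>>> push x=west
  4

>>> move dir=west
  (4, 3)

>>> sense dir=west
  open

>>> push x=west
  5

>>> move dir=west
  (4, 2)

>>> sense dir=west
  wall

>>> sense dir=north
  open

>>> push x=north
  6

>>> move dir=north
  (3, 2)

>>> sense dir=east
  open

>>> push x=east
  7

>>> move dir=east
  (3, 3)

>>> sense dir=east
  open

>>> push x=east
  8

>>> move dir=east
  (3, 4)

>>> sense dir=east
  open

>>> push x=east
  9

>>> move dir=east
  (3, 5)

>>> sense dir=east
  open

>>> push x=east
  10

>>> move dir=east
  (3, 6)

>>> sense dir=east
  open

>>> push x=east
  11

>>> move dir=east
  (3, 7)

>>> sense dir=east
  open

>>> push x=east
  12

>>> move dir=east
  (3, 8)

>>> sense dir=north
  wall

>>> pop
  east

>>> move dir=west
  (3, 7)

>>> sense dir=north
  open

>>> push x=north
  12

>>> move dir=north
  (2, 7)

>>> sense dir=west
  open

>>> push x=west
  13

>>> move dir=west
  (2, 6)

>>> sense dir=west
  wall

>>> sense dir=north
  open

>>> push x=north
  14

>>> move dir=north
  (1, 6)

>>> sense dir=east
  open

>>> push x=east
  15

>>> move dir=east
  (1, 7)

>>> sense dir=east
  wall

>>> sense dir=north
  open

>>> push x=north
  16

>>> move dir=north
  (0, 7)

>>> sense dir=east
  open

>>> push x=east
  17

>>> move dir=east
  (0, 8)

>>> pop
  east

>>> move dir=west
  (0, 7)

>>> sense dir=west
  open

>>> push x=west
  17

>>> move dir=west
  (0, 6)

>>> sense dir=west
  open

>>> push x=west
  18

>>> move dir=west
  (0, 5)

>>> sense dir=west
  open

>>> push x=west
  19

>>> move dir=west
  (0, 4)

>>> sense dir=west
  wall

>>> sense dir=south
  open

>>> push x=south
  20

>>> move dir=south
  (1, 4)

>>> sense dir=east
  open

>>> push x=east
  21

>>> move dir=east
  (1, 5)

>>> pop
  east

>>> move dir=west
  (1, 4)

>>> sense dir=west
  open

>>> push x=west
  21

>>> move dir=west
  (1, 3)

>>> sense dir=west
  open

>>> push x=west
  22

>>> move dir=west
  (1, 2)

>>> sense dir=west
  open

>>> push x=west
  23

>>> move dir=west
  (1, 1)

>>> sense dir=west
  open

>>> push x=west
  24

>>> move dir=west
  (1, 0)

>>> sense dir=north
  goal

>>> move dir=north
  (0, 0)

Answer: (0, 0)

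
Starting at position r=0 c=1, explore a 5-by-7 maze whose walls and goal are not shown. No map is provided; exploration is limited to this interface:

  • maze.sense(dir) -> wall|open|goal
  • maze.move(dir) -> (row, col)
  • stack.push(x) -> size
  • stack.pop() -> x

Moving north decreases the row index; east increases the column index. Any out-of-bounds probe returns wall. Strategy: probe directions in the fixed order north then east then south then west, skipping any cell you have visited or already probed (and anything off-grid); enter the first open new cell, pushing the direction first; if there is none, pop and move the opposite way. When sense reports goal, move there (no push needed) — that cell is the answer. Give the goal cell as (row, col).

> maze.sense east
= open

> stack.push east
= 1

> maze.move east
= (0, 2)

> maze.sense east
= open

> stack.push east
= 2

> maze.move east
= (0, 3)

> maze.sense east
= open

> stack.push east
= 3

> maze.move east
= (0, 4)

> maze.sense east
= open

> stack.push east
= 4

> maze.move east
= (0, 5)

> maze.sense east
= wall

> maze.sense south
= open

> stack.push south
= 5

> maze.move south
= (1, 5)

> maze.sense east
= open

> stack.push east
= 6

> maze.move east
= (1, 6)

> maze.sense south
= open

> stack.push south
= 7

> maze.move south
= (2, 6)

> maze.sense south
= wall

> maze.sense west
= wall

> stack.pop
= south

> maze.move north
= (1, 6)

> stack.pop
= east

> maze.move west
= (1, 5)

> maze.sense west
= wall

> stack.pop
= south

> maze.move north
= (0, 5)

> stack.pop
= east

> maze.move west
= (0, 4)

> stack.pop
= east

> maze.move west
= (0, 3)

> maze.sense south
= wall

> stack.pop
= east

> maze.move west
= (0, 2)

> maze.sense south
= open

> stack.push south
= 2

> maze.move south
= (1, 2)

> maze.sense south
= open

> stack.push south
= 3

> maze.move south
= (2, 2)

> maze.sense east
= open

> stack.push east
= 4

> maze.move east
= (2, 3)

> maze.sense east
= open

> stack.push east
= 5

> maze.move east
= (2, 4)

> maze.sense south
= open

> stack.push south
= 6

> maze.move south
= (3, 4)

> maze.sense east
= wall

> maze.sense south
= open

> stack.push south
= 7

> maze.move south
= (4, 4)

> maze.sense east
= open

> stack.push east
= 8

> maze.move east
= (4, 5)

> maze.sense east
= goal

> maze.move east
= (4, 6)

Answer: (4, 6)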